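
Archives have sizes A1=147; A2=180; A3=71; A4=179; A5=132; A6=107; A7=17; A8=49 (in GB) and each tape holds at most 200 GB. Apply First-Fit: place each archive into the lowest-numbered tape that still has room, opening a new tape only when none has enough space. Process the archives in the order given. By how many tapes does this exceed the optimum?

0

First-Fit: [147,17] [180] [71,107] [179] [132,49] → 5 tapes.
Total size 882 GB; any packing needs at least ⌈882/200⌉ = 5 tapes.
So 5 is already optimal.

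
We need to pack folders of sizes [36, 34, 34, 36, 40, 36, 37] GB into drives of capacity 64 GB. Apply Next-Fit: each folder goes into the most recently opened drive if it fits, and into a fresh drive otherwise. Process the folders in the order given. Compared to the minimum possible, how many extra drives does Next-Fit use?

0

Next-Fit: [36] [34] [34] [36] [40] [36] [37] → 7 drives.
7 folders exceed 32 GB (half the capacity), and no two of those can share a drive, so at least 7 drives are needed.
So 7 is already optimal.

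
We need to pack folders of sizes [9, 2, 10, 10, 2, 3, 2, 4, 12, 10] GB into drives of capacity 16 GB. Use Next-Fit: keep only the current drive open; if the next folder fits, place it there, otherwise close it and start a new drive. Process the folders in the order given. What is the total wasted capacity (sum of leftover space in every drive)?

drive 1: place 9 GB, 7 GB left
drive 1: place 2 GB, 5 GB left
drive 2: place 10 GB, 6 GB left
drive 3: place 10 GB, 6 GB left
drive 3: place 2 GB, 4 GB left
drive 3: place 3 GB, 1 GB left
drive 4: place 2 GB, 14 GB left
drive 4: place 4 GB, 10 GB left
drive 5: place 12 GB, 4 GB left
drive 6: place 10 GB, 6 GB left
6 drives × 16 GB = 96 GB; used 64 GB; unused 32 GB.

32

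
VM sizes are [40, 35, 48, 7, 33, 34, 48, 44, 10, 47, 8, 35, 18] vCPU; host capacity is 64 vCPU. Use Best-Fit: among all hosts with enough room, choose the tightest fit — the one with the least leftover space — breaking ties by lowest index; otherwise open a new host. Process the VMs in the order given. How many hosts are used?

40 vCPU → host 1 (remaining 24 vCPU)
35 vCPU → host 2 (remaining 29 vCPU)
48 vCPU → host 3 (remaining 16 vCPU)
7 vCPU → host 3 (remaining 9 vCPU)
33 vCPU → host 4 (remaining 31 vCPU)
34 vCPU → host 5 (remaining 30 vCPU)
48 vCPU → host 6 (remaining 16 vCPU)
44 vCPU → host 7 (remaining 20 vCPU)
10 vCPU → host 6 (remaining 6 vCPU)
47 vCPU → host 8 (remaining 17 vCPU)
8 vCPU → host 3 (remaining 1 vCPU)
35 vCPU → host 9 (remaining 29 vCPU)
18 vCPU → host 7 (remaining 2 vCPU)

9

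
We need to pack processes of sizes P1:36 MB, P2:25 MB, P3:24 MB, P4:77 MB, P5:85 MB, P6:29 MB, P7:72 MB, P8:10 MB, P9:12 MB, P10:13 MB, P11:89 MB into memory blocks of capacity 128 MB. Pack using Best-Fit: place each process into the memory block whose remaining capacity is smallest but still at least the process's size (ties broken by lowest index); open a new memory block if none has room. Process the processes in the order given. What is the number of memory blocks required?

Put P1 (36 MB) in memory block 1; 92 MB remain.
Put P2 (25 MB) in memory block 1; 67 MB remain.
Put P3 (24 MB) in memory block 1; 43 MB remain.
Put P4 (77 MB) in memory block 2; 51 MB remain.
Put P5 (85 MB) in memory block 3; 43 MB remain.
Put P6 (29 MB) in memory block 1; 14 MB remain.
Put P7 (72 MB) in memory block 4; 56 MB remain.
Put P8 (10 MB) in memory block 1; 4 MB remain.
Put P9 (12 MB) in memory block 3; 31 MB remain.
Put P10 (13 MB) in memory block 3; 18 MB remain.
Put P11 (89 MB) in memory block 5; 39 MB remain.

5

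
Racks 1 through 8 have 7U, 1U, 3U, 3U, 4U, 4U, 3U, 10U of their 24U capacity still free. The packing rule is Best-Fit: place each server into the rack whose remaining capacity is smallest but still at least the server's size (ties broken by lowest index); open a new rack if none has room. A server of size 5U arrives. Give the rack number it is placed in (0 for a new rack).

1

Racks with room: rack 1 (7U), rack 8 (10U).
Tightest fit is rack 1 with 7U free.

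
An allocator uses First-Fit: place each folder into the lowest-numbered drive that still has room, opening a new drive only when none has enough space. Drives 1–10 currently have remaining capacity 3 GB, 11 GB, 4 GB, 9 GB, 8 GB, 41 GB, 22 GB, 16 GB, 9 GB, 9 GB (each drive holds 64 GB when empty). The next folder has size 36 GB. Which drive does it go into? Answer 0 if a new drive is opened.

6

Drives with room: drive 6 (41 GB).
The first with room is drive 6.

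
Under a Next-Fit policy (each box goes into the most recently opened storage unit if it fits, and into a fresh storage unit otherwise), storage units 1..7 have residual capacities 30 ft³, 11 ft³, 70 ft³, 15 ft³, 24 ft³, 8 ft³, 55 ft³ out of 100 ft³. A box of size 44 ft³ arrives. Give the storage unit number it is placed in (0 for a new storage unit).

7

Next-Fit only looks at storage unit 7, which has 55 ft³ free.
44 ft³ fits there.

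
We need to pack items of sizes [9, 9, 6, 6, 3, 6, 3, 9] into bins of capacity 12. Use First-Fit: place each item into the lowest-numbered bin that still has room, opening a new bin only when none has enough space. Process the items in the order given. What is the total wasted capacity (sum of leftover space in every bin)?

9

bin 1: place 9, 3 left
bin 2: place 9, 3 left
bin 3: place 6, 6 left
bin 3: place 6, 0 left
bin 1: place 3, 0 left
bin 4: place 6, 6 left
bin 2: place 3, 0 left
bin 5: place 9, 3 left
5 bins × 12 = 60; used 51; unused 9.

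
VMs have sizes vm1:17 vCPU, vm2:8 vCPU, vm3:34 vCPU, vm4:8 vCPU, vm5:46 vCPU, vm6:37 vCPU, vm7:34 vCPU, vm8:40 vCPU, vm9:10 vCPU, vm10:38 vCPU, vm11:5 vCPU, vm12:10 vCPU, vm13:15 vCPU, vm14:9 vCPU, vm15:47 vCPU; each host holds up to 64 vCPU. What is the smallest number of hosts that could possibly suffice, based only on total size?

Total size = 17 + 8 + 34 + 8 + 46 + 37 + 34 + 40 + 10 + 38 + 5 + 10 + 15 + 9 + 47 = 358 vCPU.
⌈358 / 64⌉ = 6.

6 hosts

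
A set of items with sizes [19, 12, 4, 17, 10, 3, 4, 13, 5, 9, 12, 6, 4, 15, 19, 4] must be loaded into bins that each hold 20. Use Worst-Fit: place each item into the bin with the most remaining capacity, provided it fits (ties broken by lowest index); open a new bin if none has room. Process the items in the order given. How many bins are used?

bin 1: place 19, 1 left
bin 2: place 12, 8 left
bin 2: place 4, 4 left
bin 3: place 17, 3 left
bin 4: place 10, 10 left
bin 4: place 3, 7 left
bin 4: place 4, 3 left
bin 5: place 13, 7 left
bin 5: place 5, 2 left
bin 6: place 9, 11 left
bin 7: place 12, 8 left
bin 6: place 6, 5 left
bin 7: place 4, 4 left
bin 8: place 15, 5 left
bin 9: place 19, 1 left
bin 6: place 4, 1 left
Final bins: [19] [12,4] [17] [10,3,4] [13,5] [9,6,4] [12,4] [15] [19].

9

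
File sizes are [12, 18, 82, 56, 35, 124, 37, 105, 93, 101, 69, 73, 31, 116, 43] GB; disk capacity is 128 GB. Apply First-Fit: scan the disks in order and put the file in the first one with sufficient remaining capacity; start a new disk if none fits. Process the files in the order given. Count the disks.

9

disk 1: place 12 GB, 116 GB left
disk 1: place 18 GB, 98 GB left
disk 1: place 82 GB, 16 GB left
disk 2: place 56 GB, 72 GB left
disk 2: place 35 GB, 37 GB left
disk 3: place 124 GB, 4 GB left
disk 2: place 37 GB, 0 GB left
disk 4: place 105 GB, 23 GB left
disk 5: place 93 GB, 35 GB left
disk 6: place 101 GB, 27 GB left
disk 7: place 69 GB, 59 GB left
disk 8: place 73 GB, 55 GB left
disk 5: place 31 GB, 4 GB left
disk 9: place 116 GB, 12 GB left
disk 7: place 43 GB, 16 GB left
Final disks: [12,18,82] [56,35,37] [124] [105] [93,31] [101] [69,43] [73] [116].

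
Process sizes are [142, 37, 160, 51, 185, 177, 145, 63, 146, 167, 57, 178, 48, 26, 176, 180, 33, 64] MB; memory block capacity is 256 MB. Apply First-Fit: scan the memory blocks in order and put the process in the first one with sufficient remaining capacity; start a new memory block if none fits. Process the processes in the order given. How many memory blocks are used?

10

memory block 1: place 142 MB, 114 MB left
memory block 1: place 37 MB, 77 MB left
memory block 2: place 160 MB, 96 MB left
memory block 1: place 51 MB, 26 MB left
memory block 3: place 185 MB, 71 MB left
memory block 4: place 177 MB, 79 MB left
memory block 5: place 145 MB, 111 MB left
memory block 2: place 63 MB, 33 MB left
memory block 6: place 146 MB, 110 MB left
memory block 7: place 167 MB, 89 MB left
memory block 3: place 57 MB, 14 MB left
memory block 8: place 178 MB, 78 MB left
memory block 4: place 48 MB, 31 MB left
memory block 1: place 26 MB, 0 MB left
memory block 9: place 176 MB, 80 MB left
memory block 10: place 180 MB, 76 MB left
memory block 2: place 33 MB, 0 MB left
memory block 5: place 64 MB, 47 MB left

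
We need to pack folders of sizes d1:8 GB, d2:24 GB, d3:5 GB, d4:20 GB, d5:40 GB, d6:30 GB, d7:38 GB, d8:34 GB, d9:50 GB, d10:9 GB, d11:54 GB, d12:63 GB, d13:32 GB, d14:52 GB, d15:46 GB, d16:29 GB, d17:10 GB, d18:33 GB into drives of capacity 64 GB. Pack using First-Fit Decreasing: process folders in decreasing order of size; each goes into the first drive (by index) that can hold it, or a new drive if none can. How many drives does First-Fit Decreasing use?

Sorted descending: 63, 54, 52, 50, 46, 40, 38, 34, 33, 32, 30, 29, 24, 20, 10, 9, 8, 5.
63 GB → drive 1 (remaining 1 GB)
54 GB → drive 2 (remaining 10 GB)
52 GB → drive 3 (remaining 12 GB)
50 GB → drive 4 (remaining 14 GB)
46 GB → drive 5 (remaining 18 GB)
40 GB → drive 6 (remaining 24 GB)
38 GB → drive 7 (remaining 26 GB)
34 GB → drive 8 (remaining 30 GB)
33 GB → drive 9 (remaining 31 GB)
32 GB → drive 10 (remaining 32 GB)
30 GB → drive 8 (remaining 0 GB)
29 GB → drive 9 (remaining 2 GB)
24 GB → drive 6 (remaining 0 GB)
20 GB → drive 7 (remaining 6 GB)
10 GB → drive 2 (remaining 0 GB)
9 GB → drive 3 (remaining 3 GB)
8 GB → drive 4 (remaining 6 GB)
5 GB → drive 4 (remaining 1 GB)
Final drives: [63] [54,10] [52,9] [50,8,5] [46] [40,24] [38,20] [34,30] [33,29] [32].

10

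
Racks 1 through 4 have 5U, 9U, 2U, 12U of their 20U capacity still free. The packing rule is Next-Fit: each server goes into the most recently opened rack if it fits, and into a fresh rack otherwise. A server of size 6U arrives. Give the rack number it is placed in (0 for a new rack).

4

Next-Fit only looks at rack 4, which has 12U free.
6U fits there.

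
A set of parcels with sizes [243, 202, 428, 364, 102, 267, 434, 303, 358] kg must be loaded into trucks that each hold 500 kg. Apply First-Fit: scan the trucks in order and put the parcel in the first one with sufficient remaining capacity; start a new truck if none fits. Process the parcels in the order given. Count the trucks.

7

truck 1: place 243 kg, 257 kg left
truck 1: place 202 kg, 55 kg left
truck 2: place 428 kg, 72 kg left
truck 3: place 364 kg, 136 kg left
truck 3: place 102 kg, 34 kg left
truck 4: place 267 kg, 233 kg left
truck 5: place 434 kg, 66 kg left
truck 6: place 303 kg, 197 kg left
truck 7: place 358 kg, 142 kg left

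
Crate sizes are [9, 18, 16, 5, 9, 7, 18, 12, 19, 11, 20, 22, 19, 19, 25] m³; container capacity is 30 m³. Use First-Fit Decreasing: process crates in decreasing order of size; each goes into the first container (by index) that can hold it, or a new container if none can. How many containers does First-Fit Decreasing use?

9

Sorted descending: 25, 22, 20, 19, 19, 19, 18, 18, 16, 12, 11, 9, 9, 7, 5.
25 m³ → container 1 (remaining 5 m³)
22 m³ → container 2 (remaining 8 m³)
20 m³ → container 3 (remaining 10 m³)
19 m³ → container 4 (remaining 11 m³)
19 m³ → container 5 (remaining 11 m³)
19 m³ → container 6 (remaining 11 m³)
18 m³ → container 7 (remaining 12 m³)
18 m³ → container 8 (remaining 12 m³)
16 m³ → container 9 (remaining 14 m³)
12 m³ → container 7 (remaining 0 m³)
11 m³ → container 4 (remaining 0 m³)
9 m³ → container 3 (remaining 1 m³)
9 m³ → container 5 (remaining 2 m³)
7 m³ → container 2 (remaining 1 m³)
5 m³ → container 1 (remaining 0 m³)
Final containers: [25,5] [22,7] [20,9] [19,11] [19,9] [19] [18,12] [18] [16].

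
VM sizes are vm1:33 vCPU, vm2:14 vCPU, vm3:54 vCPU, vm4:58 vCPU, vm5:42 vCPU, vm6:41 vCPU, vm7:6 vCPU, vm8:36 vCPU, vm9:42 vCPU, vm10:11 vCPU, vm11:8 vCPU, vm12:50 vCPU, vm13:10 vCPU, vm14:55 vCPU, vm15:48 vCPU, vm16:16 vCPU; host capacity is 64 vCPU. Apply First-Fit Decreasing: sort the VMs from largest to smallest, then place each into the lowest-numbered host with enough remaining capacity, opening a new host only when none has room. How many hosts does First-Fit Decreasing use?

Sorted descending: 58, 55, 54, 50, 48, 42, 42, 41, 36, 33, 16, 14, 11, 10, 8, 6.
Put 58 vCPU in host 1; 6 vCPU remain.
Put 55 vCPU in host 2; 9 vCPU remain.
Put 54 vCPU in host 3; 10 vCPU remain.
Put 50 vCPU in host 4; 14 vCPU remain.
Put 48 vCPU in host 5; 16 vCPU remain.
Put 42 vCPU in host 6; 22 vCPU remain.
Put 42 vCPU in host 7; 22 vCPU remain.
Put 41 vCPU in host 8; 23 vCPU remain.
Put 36 vCPU in host 9; 28 vCPU remain.
Put 33 vCPU in host 10; 31 vCPU remain.
Put 16 vCPU in host 5; 0 vCPU remain.
Put 14 vCPU in host 4; 0 vCPU remain.
Put 11 vCPU in host 6; 11 vCPU remain.
Put 10 vCPU in host 3; 0 vCPU remain.
Put 8 vCPU in host 2; 1 vCPU remain.
Put 6 vCPU in host 1; 0 vCPU remain.

10 hosts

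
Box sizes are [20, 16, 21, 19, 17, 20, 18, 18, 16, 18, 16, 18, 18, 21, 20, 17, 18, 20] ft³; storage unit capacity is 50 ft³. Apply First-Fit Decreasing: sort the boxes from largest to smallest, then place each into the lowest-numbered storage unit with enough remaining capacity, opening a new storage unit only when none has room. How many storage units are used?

Sorted descending: 21, 21, 20, 20, 20, 20, 19, 18, 18, 18, 18, 18, 18, 17, 17, 16, 16, 16.
Put 21 ft³ in storage unit 1; 29 ft³ remain.
Put 21 ft³ in storage unit 1; 8 ft³ remain.
Put 20 ft³ in storage unit 2; 30 ft³ remain.
Put 20 ft³ in storage unit 2; 10 ft³ remain.
Put 20 ft³ in storage unit 3; 30 ft³ remain.
Put 20 ft³ in storage unit 3; 10 ft³ remain.
Put 19 ft³ in storage unit 4; 31 ft³ remain.
Put 18 ft³ in storage unit 4; 13 ft³ remain.
Put 18 ft³ in storage unit 5; 32 ft³ remain.
Put 18 ft³ in storage unit 5; 14 ft³ remain.
Put 18 ft³ in storage unit 6; 32 ft³ remain.
Put 18 ft³ in storage unit 6; 14 ft³ remain.
Put 18 ft³ in storage unit 7; 32 ft³ remain.
Put 17 ft³ in storage unit 7; 15 ft³ remain.
Put 17 ft³ in storage unit 8; 33 ft³ remain.
Put 16 ft³ in storage unit 8; 17 ft³ remain.
Put 16 ft³ in storage unit 8; 1 ft³ remain.
Put 16 ft³ in storage unit 9; 34 ft³ remain.

9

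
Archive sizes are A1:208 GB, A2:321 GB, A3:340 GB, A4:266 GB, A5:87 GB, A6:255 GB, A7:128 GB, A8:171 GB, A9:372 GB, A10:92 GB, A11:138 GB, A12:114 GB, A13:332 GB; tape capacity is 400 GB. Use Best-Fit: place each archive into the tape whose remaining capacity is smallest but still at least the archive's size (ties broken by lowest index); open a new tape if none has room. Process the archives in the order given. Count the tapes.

8 tapes

A1 (208 GB) → tape 1 (remaining 192 GB)
A2 (321 GB) → tape 2 (remaining 79 GB)
A3 (340 GB) → tape 3 (remaining 60 GB)
A4 (266 GB) → tape 4 (remaining 134 GB)
A5 (87 GB) → tape 4 (remaining 47 GB)
A6 (255 GB) → tape 5 (remaining 145 GB)
A7 (128 GB) → tape 5 (remaining 17 GB)
A8 (171 GB) → tape 1 (remaining 21 GB)
A9 (372 GB) → tape 6 (remaining 28 GB)
A10 (92 GB) → tape 7 (remaining 308 GB)
A11 (138 GB) → tape 7 (remaining 170 GB)
A12 (114 GB) → tape 7 (remaining 56 GB)
A13 (332 GB) → tape 8 (remaining 68 GB)
Final tapes: [208,171] [321] [340] [266,87] [255,128] [372] [92,138,114] [332].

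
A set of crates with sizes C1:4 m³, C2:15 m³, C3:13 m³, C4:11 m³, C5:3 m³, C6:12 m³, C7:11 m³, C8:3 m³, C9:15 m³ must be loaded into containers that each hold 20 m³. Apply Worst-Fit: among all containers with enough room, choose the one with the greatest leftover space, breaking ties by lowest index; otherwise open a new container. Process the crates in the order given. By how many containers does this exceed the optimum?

0

Worst-Fit: [4,15] [13] [11,3] [12] [11,3] [15] → 6 containers.
6 crates exceed 10 m³ (half the capacity), and no two of those can share a container, so at least 6 containers are needed.
So 6 is already optimal.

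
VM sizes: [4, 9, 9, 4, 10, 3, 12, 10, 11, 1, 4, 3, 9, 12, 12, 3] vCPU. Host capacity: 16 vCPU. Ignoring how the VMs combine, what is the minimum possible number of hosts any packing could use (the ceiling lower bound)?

8

Total size = 4 + 9 + 9 + 4 + 10 + 3 + 12 + 10 + 11 + 1 + 4 + 3 + 9 + 12 + 12 + 3 = 116 vCPU.
⌈116 / 16⌉ = 8.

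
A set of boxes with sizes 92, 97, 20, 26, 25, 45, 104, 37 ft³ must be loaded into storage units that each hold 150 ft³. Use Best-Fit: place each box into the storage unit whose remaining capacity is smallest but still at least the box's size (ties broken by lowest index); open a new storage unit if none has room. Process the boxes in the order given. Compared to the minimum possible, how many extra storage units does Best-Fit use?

Best-Fit: [92,25] [97,20,26] [45,104] [37] → 4 storage units.
Total size 446 ft³; any packing needs at least ⌈446/150⌉ = 3 storage units.
An optimal packing achieves that bound: [104,45] [97,26,25] [92,37,20] → 3 storage units.
Excess: 4 − 3 = 1.

1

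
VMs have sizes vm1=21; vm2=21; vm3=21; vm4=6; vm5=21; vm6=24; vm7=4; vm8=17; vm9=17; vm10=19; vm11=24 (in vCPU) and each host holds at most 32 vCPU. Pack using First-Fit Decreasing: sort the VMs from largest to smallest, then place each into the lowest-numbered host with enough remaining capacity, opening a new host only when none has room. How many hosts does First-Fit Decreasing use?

Sorted descending: 24, 24, 21, 21, 21, 21, 19, 17, 17, 6, 4.
24 vCPU → host 1 (remaining 8 vCPU)
24 vCPU → host 2 (remaining 8 vCPU)
21 vCPU → host 3 (remaining 11 vCPU)
21 vCPU → host 4 (remaining 11 vCPU)
21 vCPU → host 5 (remaining 11 vCPU)
21 vCPU → host 6 (remaining 11 vCPU)
19 vCPU → host 7 (remaining 13 vCPU)
17 vCPU → host 8 (remaining 15 vCPU)
17 vCPU → host 9 (remaining 15 vCPU)
6 vCPU → host 1 (remaining 2 vCPU)
4 vCPU → host 2 (remaining 4 vCPU)

9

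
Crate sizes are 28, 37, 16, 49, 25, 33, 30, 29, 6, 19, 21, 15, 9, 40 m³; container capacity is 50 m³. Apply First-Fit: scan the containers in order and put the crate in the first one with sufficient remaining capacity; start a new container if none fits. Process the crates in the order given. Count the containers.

Put 28 m³ in container 1; 22 m³ remain.
Put 37 m³ in container 2; 13 m³ remain.
Put 16 m³ in container 1; 6 m³ remain.
Put 49 m³ in container 3; 1 m³ remain.
Put 25 m³ in container 4; 25 m³ remain.
Put 33 m³ in container 5; 17 m³ remain.
Put 30 m³ in container 6; 20 m³ remain.
Put 29 m³ in container 7; 21 m³ remain.
Put 6 m³ in container 1; 0 m³ remain.
Put 19 m³ in container 4; 6 m³ remain.
Put 21 m³ in container 7; 0 m³ remain.
Put 15 m³ in container 5; 2 m³ remain.
Put 9 m³ in container 2; 4 m³ remain.
Put 40 m³ in container 8; 10 m³ remain.

8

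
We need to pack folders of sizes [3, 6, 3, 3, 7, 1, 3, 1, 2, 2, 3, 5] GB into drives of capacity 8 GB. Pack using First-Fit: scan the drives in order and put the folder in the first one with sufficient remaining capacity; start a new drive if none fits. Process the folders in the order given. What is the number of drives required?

5 drives

drive 1: place 3 GB, 5 GB left
drive 2: place 6 GB, 2 GB left
drive 1: place 3 GB, 2 GB left
drive 3: place 3 GB, 5 GB left
drive 4: place 7 GB, 1 GB left
drive 1: place 1 GB, 1 GB left
drive 3: place 3 GB, 2 GB left
drive 1: place 1 GB, 0 GB left
drive 2: place 2 GB, 0 GB left
drive 3: place 2 GB, 0 GB left
drive 5: place 3 GB, 5 GB left
drive 5: place 5 GB, 0 GB left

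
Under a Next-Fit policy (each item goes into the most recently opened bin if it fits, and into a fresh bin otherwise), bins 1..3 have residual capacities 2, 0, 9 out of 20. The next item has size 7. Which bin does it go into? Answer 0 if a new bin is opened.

3

Next-Fit only looks at bin 3, which has 9 free.
7 fits there.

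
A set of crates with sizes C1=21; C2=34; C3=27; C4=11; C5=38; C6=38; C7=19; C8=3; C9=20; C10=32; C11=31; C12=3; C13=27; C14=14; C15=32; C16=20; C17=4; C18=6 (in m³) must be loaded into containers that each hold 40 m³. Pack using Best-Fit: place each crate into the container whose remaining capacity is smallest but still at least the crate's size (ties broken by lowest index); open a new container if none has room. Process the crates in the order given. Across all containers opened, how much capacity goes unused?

60

Put C1 (21 m³) in container 1; 19 m³ remain.
Put C2 (34 m³) in container 2; 6 m³ remain.
Put C3 (27 m³) in container 3; 13 m³ remain.
Put C4 (11 m³) in container 3; 2 m³ remain.
Put C5 (38 m³) in container 4; 2 m³ remain.
Put C6 (38 m³) in container 5; 2 m³ remain.
Put C7 (19 m³) in container 1; 0 m³ remain.
Put C8 (3 m³) in container 2; 3 m³ remain.
Put C9 (20 m³) in container 6; 20 m³ remain.
Put C10 (32 m³) in container 7; 8 m³ remain.
Put C11 (31 m³) in container 8; 9 m³ remain.
Put C12 (3 m³) in container 2; 0 m³ remain.
Put C13 (27 m³) in container 9; 13 m³ remain.
Put C14 (14 m³) in container 6; 6 m³ remain.
Put C15 (32 m³) in container 10; 8 m³ remain.
Put C16 (20 m³) in container 11; 20 m³ remain.
Put C17 (4 m³) in container 6; 2 m³ remain.
Put C18 (6 m³) in container 7; 2 m³ remain.
11 containers × 40 m³ = 440 m³; used 380 m³; unused 60 m³.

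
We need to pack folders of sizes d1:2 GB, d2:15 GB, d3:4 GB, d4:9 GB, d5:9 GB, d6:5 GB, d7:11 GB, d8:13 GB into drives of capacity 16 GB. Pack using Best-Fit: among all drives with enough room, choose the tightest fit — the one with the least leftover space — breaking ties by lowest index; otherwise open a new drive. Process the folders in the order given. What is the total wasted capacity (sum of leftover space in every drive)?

12

Put d1 (2 GB) in drive 1; 14 GB remain.
Put d2 (15 GB) in drive 2; 1 GB remain.
Put d3 (4 GB) in drive 1; 10 GB remain.
Put d4 (9 GB) in drive 1; 1 GB remain.
Put d5 (9 GB) in drive 3; 7 GB remain.
Put d6 (5 GB) in drive 3; 2 GB remain.
Put d7 (11 GB) in drive 4; 5 GB remain.
Put d8 (13 GB) in drive 5; 3 GB remain.
5 drives × 16 GB = 80 GB; used 68 GB; unused 12 GB.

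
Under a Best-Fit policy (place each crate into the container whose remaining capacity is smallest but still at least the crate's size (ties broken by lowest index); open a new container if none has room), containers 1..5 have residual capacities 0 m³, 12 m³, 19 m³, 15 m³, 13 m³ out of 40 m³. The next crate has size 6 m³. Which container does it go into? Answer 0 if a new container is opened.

2

Containers with room: container 2 (12 m³), container 3 (19 m³), container 4 (15 m³), container 5 (13 m³).
Tightest fit is container 2 with 12 m³ free.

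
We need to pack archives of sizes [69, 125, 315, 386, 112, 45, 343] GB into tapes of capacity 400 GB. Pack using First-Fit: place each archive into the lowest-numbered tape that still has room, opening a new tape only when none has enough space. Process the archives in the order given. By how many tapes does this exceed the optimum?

First-Fit: [69,125,112,45] [315] [386] [343] → 4 tapes.
Total size 1395 GB; any packing needs at least ⌈1395/400⌉ = 4 tapes.
So 4 is already optimal.

0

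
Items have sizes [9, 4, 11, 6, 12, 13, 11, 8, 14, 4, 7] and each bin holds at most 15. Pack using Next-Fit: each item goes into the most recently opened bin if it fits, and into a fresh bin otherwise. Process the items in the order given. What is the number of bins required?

9 → bin 1 (remaining 6)
4 → bin 1 (remaining 2)
11 → bin 2 (remaining 4)
6 → bin 3 (remaining 9)
12 → bin 4 (remaining 3)
13 → bin 5 (remaining 2)
11 → bin 6 (remaining 4)
8 → bin 7 (remaining 7)
14 → bin 8 (remaining 1)
4 → bin 9 (remaining 11)
7 → bin 9 (remaining 4)

9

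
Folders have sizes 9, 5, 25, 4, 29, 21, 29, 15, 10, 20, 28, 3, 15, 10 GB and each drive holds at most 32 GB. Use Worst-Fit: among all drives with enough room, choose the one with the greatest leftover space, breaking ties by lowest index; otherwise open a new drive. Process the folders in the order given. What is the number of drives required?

9 GB → drive 1 (remaining 23 GB)
5 GB → drive 1 (remaining 18 GB)
25 GB → drive 2 (remaining 7 GB)
4 GB → drive 1 (remaining 14 GB)
29 GB → drive 3 (remaining 3 GB)
21 GB → drive 4 (remaining 11 GB)
29 GB → drive 5 (remaining 3 GB)
15 GB → drive 6 (remaining 17 GB)
10 GB → drive 6 (remaining 7 GB)
20 GB → drive 7 (remaining 12 GB)
28 GB → drive 8 (remaining 4 GB)
3 GB → drive 1 (remaining 11 GB)
15 GB → drive 9 (remaining 17 GB)
10 GB → drive 9 (remaining 7 GB)

9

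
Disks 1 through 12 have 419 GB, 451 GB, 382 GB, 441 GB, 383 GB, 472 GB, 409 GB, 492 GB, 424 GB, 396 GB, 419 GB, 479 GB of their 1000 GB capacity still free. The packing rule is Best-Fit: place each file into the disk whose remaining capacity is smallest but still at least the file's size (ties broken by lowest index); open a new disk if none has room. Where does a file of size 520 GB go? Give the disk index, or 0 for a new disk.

0

No disk has ≥ 520 GB free, so a new disk is opened.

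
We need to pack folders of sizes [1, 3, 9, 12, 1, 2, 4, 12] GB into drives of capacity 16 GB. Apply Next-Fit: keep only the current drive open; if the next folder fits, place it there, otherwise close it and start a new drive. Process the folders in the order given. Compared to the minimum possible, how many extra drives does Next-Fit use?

Next-Fit: [1,3,9] [12,1,2] [4,12] → 3 drives.
Total size 44 GB; any packing needs at least ⌈44/16⌉ = 3 drives.
So 3 is already optimal.

0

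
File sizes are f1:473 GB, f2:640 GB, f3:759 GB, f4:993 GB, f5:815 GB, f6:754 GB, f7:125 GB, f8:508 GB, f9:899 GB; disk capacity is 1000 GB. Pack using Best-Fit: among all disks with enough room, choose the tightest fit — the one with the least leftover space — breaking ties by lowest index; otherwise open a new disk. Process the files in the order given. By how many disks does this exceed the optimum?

0

Best-Fit: [473,508] [640] [759] [993] [815,125] [754] [899] → 7 disks.
7 files exceed 500 GB (half the capacity), and no two of those can share a disk, so at least 7 disks are needed.
So 7 is already optimal.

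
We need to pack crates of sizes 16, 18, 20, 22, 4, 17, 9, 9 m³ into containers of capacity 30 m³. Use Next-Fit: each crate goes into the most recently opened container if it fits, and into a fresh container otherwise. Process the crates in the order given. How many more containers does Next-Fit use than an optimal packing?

Next-Fit: [16] [18] [20] [22,4] [17,9] [9] → 6 containers.
5 crates exceed 15 m³ (half the capacity), and no two of those can share a container, so at least 5 containers are needed.
An optimal packing achieves that bound: [22,4] [20,9] [18,9] [17] [16] → 5 containers.
Excess: 6 − 5 = 1.

1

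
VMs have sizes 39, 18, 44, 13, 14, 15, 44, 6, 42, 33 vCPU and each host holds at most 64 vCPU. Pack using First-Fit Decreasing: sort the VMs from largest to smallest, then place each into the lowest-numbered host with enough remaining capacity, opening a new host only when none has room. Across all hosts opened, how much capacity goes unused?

Sorted descending: 44, 44, 42, 39, 33, 18, 15, 14, 13, 6.
44 vCPU → host 1 (remaining 20 vCPU)
44 vCPU → host 2 (remaining 20 vCPU)
42 vCPU → host 3 (remaining 22 vCPU)
39 vCPU → host 4 (remaining 25 vCPU)
33 vCPU → host 5 (remaining 31 vCPU)
18 vCPU → host 1 (remaining 2 vCPU)
15 vCPU → host 2 (remaining 5 vCPU)
14 vCPU → host 3 (remaining 8 vCPU)
13 vCPU → host 4 (remaining 12 vCPU)
6 vCPU → host 3 (remaining 2 vCPU)
5 hosts × 64 vCPU = 320 vCPU; used 268 vCPU; unused 52 vCPU.

52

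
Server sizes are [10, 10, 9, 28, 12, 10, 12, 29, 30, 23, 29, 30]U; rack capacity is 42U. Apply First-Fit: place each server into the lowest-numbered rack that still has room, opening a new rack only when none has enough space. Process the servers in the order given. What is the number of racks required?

10U → rack 1 (remaining 32U)
10U → rack 1 (remaining 22U)
9U → rack 1 (remaining 13U)
28U → rack 2 (remaining 14U)
12U → rack 1 (remaining 1U)
10U → rack 2 (remaining 4U)
12U → rack 3 (remaining 30U)
29U → rack 3 (remaining 1U)
30U → rack 4 (remaining 12U)
23U → rack 5 (remaining 19U)
29U → rack 6 (remaining 13U)
30U → rack 7 (remaining 12U)

7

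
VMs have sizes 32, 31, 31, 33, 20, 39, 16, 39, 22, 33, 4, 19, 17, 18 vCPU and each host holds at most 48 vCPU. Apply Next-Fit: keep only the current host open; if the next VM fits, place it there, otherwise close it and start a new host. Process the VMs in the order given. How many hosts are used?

12

Put 32 vCPU in host 1; 16 vCPU remain.
Put 31 vCPU in host 2; 17 vCPU remain.
Put 31 vCPU in host 3; 17 vCPU remain.
Put 33 vCPU in host 4; 15 vCPU remain.
Put 20 vCPU in host 5; 28 vCPU remain.
Put 39 vCPU in host 6; 9 vCPU remain.
Put 16 vCPU in host 7; 32 vCPU remain.
Put 39 vCPU in host 8; 9 vCPU remain.
Put 22 vCPU in host 9; 26 vCPU remain.
Put 33 vCPU in host 10; 15 vCPU remain.
Put 4 vCPU in host 10; 11 vCPU remain.
Put 19 vCPU in host 11; 29 vCPU remain.
Put 17 vCPU in host 11; 12 vCPU remain.
Put 18 vCPU in host 12; 30 vCPU remain.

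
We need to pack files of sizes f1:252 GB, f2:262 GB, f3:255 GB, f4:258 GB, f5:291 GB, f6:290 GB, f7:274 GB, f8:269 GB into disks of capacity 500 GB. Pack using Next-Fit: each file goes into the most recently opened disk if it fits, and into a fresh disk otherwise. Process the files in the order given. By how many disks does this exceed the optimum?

0

Next-Fit: [252] [262] [255] [258] [291] [290] [274] [269] → 8 disks.
8 files exceed 250 GB (half the capacity), and no two of those can share a disk, so at least 8 disks are needed.
So 8 is already optimal.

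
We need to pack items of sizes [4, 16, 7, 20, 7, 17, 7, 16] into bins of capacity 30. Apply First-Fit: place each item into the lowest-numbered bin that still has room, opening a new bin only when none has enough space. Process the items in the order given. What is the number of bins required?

4

4 → bin 1 (remaining 26)
16 → bin 1 (remaining 10)
7 → bin 1 (remaining 3)
20 → bin 2 (remaining 10)
7 → bin 2 (remaining 3)
17 → bin 3 (remaining 13)
7 → bin 3 (remaining 6)
16 → bin 4 (remaining 14)
Final bins: [4,16,7] [20,7] [17,7] [16].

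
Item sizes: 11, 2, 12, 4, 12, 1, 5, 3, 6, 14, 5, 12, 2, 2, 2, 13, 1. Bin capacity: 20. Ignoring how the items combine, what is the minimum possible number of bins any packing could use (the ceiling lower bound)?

Total size = 11 + 2 + 12 + 4 + 12 + 1 + 5 + 3 + 6 + 14 + 5 + 12 + 2 + 2 + 2 + 13 + 1 = 107.
⌈107 / 20⌉ = 6.

6 bins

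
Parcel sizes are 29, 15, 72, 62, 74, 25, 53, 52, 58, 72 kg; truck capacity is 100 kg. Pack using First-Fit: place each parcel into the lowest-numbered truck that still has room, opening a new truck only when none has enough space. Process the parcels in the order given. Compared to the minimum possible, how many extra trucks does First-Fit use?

First-Fit: [29,15,25] [72] [62] [74] [53] [52] [58] [72] → 8 trucks.
7 parcels exceed 50 kg (half the capacity), and no two of those can share a truck, so at least 7 trucks are needed.
An optimal packing achieves that bound: [74,25] [72,15] [72] [62,29] [58] [53] [52] → 7 trucks.
Excess: 8 − 7 = 1.

1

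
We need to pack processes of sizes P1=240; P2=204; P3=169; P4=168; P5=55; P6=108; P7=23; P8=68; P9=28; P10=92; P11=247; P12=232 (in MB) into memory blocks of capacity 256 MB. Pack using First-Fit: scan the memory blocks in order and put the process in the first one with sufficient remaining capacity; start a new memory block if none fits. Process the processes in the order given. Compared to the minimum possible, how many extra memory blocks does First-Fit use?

First-Fit: [240] [204,23,28] [169,55] [168,68] [108,92] [247] [232] → 7 memory blocks.
Total size 1634 MB; any packing needs at least ⌈1634/256⌉ = 7 memory blocks.
So 7 is already optimal.

0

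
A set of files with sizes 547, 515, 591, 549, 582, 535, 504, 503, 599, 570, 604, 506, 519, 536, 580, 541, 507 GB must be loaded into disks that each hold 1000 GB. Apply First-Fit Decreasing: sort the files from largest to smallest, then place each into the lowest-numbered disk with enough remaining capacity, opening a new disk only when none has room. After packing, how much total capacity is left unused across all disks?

Sorted descending: 604, 599, 591, 582, 580, 570, 549, 547, 541, 536, 535, 519, 515, 507, 506, 504, 503.
disk 1: place 604 GB, 396 GB left
disk 2: place 599 GB, 401 GB left
disk 3: place 591 GB, 409 GB left
disk 4: place 582 GB, 418 GB left
disk 5: place 580 GB, 420 GB left
disk 6: place 570 GB, 430 GB left
disk 7: place 549 GB, 451 GB left
disk 8: place 547 GB, 453 GB left
disk 9: place 541 GB, 459 GB left
disk 10: place 536 GB, 464 GB left
disk 11: place 535 GB, 465 GB left
disk 12: place 519 GB, 481 GB left
disk 13: place 515 GB, 485 GB left
disk 14: place 507 GB, 493 GB left
disk 15: place 506 GB, 494 GB left
disk 16: place 504 GB, 496 GB left
disk 17: place 503 GB, 497 GB left
17 disks × 1000 GB = 17000 GB; used 9288 GB; unused 7712 GB.

7712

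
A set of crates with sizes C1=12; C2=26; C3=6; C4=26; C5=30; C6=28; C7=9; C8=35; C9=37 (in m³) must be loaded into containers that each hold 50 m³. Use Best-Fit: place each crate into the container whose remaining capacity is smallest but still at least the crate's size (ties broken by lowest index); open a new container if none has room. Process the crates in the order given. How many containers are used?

6 containers

Put C1 (12 m³) in container 1; 38 m³ remain.
Put C2 (26 m³) in container 1; 12 m³ remain.
Put C3 (6 m³) in container 1; 6 m³ remain.
Put C4 (26 m³) in container 2; 24 m³ remain.
Put C5 (30 m³) in container 3; 20 m³ remain.
Put C6 (28 m³) in container 4; 22 m³ remain.
Put C7 (9 m³) in container 3; 11 m³ remain.
Put C8 (35 m³) in container 5; 15 m³ remain.
Put C9 (37 m³) in container 6; 13 m³ remain.
Final containers: [12,26,6] [26] [30,9] [28] [35] [37].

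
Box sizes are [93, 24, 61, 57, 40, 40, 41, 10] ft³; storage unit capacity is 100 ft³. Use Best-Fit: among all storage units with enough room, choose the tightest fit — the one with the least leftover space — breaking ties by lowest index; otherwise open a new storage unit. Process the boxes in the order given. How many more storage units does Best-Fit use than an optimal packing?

0

Best-Fit: [93] [24,61,10] [57,40] [40,41] → 4 storage units.
Total size 366 ft³; any packing needs at least ⌈366/100⌉ = 4 storage units.
So 4 is already optimal.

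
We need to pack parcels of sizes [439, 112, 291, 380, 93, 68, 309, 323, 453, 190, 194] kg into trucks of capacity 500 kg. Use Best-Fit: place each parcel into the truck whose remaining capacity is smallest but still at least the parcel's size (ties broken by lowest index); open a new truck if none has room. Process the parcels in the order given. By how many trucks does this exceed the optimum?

1

Best-Fit: [439] [112,291,93] [380,68] [309,190] [323] [453] [194] → 7 trucks.
Total size 2852 kg; any packing needs at least ⌈2852/500⌉ = 6 trucks.
An optimal packing achieves that bound: [453] [439] [380,112] [323,93,68] [309,190] [291,194] → 6 trucks.
Excess: 7 − 6 = 1.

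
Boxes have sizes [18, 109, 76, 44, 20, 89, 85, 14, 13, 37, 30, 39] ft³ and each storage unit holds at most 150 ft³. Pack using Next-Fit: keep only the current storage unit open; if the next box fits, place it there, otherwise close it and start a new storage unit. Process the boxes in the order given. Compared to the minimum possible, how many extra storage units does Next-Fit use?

Next-Fit: [18,109] [76,44,20] [89] [85,14,13,37] [30,39] → 5 storage units.
Total size 574 ft³; any packing needs at least ⌈574/150⌉ = 4 storage units.
An optimal packing achieves that bound: [109,39] [89,44,14] [85,37,20] [76,30,18,13] → 4 storage units.
Excess: 5 − 4 = 1.

1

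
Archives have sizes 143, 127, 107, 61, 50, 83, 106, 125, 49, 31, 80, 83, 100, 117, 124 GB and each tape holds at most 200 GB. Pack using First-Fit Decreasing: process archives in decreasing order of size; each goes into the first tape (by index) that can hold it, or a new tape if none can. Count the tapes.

8

Sorted descending: 143, 127, 125, 124, 117, 107, 106, 100, 83, 83, 80, 61, 50, 49, 31.
143 GB → tape 1 (remaining 57 GB)
127 GB → tape 2 (remaining 73 GB)
125 GB → tape 3 (remaining 75 GB)
124 GB → tape 4 (remaining 76 GB)
117 GB → tape 5 (remaining 83 GB)
107 GB → tape 6 (remaining 93 GB)
106 GB → tape 7 (remaining 94 GB)
100 GB → tape 8 (remaining 100 GB)
83 GB → tape 5 (remaining 0 GB)
83 GB → tape 6 (remaining 10 GB)
80 GB → tape 7 (remaining 14 GB)
61 GB → tape 2 (remaining 12 GB)
50 GB → tape 1 (remaining 7 GB)
49 GB → tape 3 (remaining 26 GB)
31 GB → tape 4 (remaining 45 GB)
Final tapes: [143,50] [127,61] [125,49] [124,31] [117,83] [107,83] [106,80] [100].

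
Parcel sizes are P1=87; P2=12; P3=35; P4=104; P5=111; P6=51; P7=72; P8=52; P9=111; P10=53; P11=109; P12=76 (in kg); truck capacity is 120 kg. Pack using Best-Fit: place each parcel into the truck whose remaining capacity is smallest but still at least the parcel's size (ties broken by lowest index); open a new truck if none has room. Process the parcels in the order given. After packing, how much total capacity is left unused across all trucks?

207

P1 (87 kg) → truck 1 (remaining 33 kg)
P2 (12 kg) → truck 1 (remaining 21 kg)
P3 (35 kg) → truck 2 (remaining 85 kg)
P4 (104 kg) → truck 3 (remaining 16 kg)
P5 (111 kg) → truck 4 (remaining 9 kg)
P6 (51 kg) → truck 2 (remaining 34 kg)
P7 (72 kg) → truck 5 (remaining 48 kg)
P8 (52 kg) → truck 6 (remaining 68 kg)
P9 (111 kg) → truck 7 (remaining 9 kg)
P10 (53 kg) → truck 6 (remaining 15 kg)
P11 (109 kg) → truck 8 (remaining 11 kg)
P12 (76 kg) → truck 9 (remaining 44 kg)
9 trucks × 120 kg = 1080 kg; used 873 kg; unused 207 kg.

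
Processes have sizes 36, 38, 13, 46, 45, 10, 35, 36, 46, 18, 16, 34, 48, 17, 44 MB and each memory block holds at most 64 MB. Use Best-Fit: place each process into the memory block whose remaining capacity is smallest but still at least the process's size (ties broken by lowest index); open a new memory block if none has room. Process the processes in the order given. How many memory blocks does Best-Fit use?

Put 36 MB in memory block 1; 28 MB remain.
Put 38 MB in memory block 2; 26 MB remain.
Put 13 MB in memory block 2; 13 MB remain.
Put 46 MB in memory block 3; 18 MB remain.
Put 45 MB in memory block 4; 19 MB remain.
Put 10 MB in memory block 2; 3 MB remain.
Put 35 MB in memory block 5; 29 MB remain.
Put 36 MB in memory block 6; 28 MB remain.
Put 46 MB in memory block 7; 18 MB remain.
Put 18 MB in memory block 3; 0 MB remain.
Put 16 MB in memory block 7; 2 MB remain.
Put 34 MB in memory block 8; 30 MB remain.
Put 48 MB in memory block 9; 16 MB remain.
Put 17 MB in memory block 4; 2 MB remain.
Put 44 MB in memory block 10; 20 MB remain.
Final memory blocks: [36] [38,13,10] [46,18] [45,17] [35] [36] [46,16] [34] [48] [44].

10 memory blocks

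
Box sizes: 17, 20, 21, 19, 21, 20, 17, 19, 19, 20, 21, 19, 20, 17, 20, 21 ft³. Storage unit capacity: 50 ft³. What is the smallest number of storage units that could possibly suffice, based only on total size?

7 storage units

Total size = 17 + 20 + 21 + 19 + 21 + 20 + 17 + 19 + 19 + 20 + 21 + 19 + 20 + 17 + 20 + 21 = 311 ft³.
⌈311 / 50⌉ = 7.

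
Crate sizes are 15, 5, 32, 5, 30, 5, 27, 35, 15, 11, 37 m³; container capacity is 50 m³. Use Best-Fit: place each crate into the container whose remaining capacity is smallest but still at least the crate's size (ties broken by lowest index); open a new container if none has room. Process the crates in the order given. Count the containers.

5 containers

Put 15 m³ in container 1; 35 m³ remain.
Put 5 m³ in container 1; 30 m³ remain.
Put 32 m³ in container 2; 18 m³ remain.
Put 5 m³ in container 2; 13 m³ remain.
Put 30 m³ in container 1; 0 m³ remain.
Put 5 m³ in container 2; 8 m³ remain.
Put 27 m³ in container 3; 23 m³ remain.
Put 35 m³ in container 4; 15 m³ remain.
Put 15 m³ in container 4; 0 m³ remain.
Put 11 m³ in container 3; 12 m³ remain.
Put 37 m³ in container 5; 13 m³ remain.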